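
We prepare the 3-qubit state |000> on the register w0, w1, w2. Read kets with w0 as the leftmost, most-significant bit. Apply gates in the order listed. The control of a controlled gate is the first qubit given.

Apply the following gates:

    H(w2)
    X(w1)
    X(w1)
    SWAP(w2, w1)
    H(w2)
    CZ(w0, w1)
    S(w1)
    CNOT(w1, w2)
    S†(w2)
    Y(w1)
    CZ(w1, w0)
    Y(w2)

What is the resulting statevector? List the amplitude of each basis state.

The final amplitudes are -1/2 on |000>, I/2 on |001>, -I/2 on |010>, -1/2 on |011>, 0 on |100>, 0 on |101>, 0 on |110>, 0 on |111>. Key observation: the block from step 2 through step 3 cancels to the identity and can be dropped.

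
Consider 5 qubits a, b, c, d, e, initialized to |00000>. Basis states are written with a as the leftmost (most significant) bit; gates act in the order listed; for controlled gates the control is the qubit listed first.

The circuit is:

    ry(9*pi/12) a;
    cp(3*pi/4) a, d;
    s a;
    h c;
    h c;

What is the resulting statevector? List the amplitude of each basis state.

After the circuit, the state carries amplitude sqrt(2 - sqrt(2))/2 on |00000>, I*sqrt(sqrt(2) + 2)/2 on |10000>, and 0 on every other basis state. Key observation: gates 4-5 undo each other exactly, leaving only the rest of the circuit to track.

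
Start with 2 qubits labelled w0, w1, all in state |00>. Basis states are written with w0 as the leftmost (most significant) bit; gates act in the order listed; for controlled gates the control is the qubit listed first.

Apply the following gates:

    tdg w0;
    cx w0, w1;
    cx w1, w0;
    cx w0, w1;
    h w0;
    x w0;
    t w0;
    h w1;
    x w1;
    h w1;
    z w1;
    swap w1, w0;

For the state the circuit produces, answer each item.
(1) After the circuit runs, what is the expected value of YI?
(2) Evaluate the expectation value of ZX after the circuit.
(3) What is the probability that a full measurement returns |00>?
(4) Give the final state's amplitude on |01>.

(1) The observable YI averages to 0. Key observation: gates 8-11 undo each other exactly, leaving only the rest of the circuit to track.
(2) The observable ZX averages to sqrt(2)/2.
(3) Outcome |00> occurs with probability 1/2.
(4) |01> carries amplitude sqrt(2)*exp(I*pi/4)/2 in the final state.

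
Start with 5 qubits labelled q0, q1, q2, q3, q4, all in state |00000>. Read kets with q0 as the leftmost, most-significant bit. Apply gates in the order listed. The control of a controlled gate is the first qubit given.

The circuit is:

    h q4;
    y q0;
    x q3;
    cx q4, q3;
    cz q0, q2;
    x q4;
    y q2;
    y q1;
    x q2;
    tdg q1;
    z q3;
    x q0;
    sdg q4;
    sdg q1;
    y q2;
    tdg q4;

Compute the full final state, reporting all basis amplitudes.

The final amplitudes are -sqrt(2)*exp(I*pi/4)/2 on |01100>, -sqrt(2)*I/2 on |01111>, and 0 on every other basis state.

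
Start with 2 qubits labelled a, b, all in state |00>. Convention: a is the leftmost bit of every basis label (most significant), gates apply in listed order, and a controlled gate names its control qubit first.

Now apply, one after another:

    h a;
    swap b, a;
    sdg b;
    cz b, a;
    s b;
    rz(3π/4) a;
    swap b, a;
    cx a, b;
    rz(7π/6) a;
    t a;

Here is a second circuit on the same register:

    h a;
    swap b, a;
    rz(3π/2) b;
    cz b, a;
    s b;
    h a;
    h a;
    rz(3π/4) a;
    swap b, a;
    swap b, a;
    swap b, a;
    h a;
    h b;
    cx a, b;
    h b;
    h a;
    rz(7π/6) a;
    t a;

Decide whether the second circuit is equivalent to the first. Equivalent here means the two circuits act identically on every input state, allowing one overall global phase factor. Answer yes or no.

No, they are not equivalent — no single phase factor reconciles the two unitaries.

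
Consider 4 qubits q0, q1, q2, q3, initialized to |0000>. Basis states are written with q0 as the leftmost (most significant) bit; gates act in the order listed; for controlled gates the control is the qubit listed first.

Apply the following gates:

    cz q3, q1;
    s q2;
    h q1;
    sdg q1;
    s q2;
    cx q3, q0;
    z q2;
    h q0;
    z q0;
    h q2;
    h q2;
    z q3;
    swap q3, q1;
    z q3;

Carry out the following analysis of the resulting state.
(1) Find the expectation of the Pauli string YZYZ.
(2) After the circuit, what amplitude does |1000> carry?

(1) The expectation value of YZYZ is 0.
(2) The final state's coefficient on |1000> equals -1/2.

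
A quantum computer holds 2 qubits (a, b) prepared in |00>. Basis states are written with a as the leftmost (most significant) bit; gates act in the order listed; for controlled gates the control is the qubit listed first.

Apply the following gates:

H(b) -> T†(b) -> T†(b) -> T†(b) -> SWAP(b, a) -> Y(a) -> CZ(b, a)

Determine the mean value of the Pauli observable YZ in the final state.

In the final state, YZ has expectation -sqrt(2)/2.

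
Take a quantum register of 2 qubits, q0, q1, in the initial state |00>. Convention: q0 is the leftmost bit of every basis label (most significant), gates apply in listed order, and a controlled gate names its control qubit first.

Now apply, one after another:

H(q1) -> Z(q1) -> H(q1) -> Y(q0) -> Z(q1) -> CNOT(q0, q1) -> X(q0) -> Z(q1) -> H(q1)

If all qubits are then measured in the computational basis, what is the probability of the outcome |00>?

The probability of measuring |00> is 1/2.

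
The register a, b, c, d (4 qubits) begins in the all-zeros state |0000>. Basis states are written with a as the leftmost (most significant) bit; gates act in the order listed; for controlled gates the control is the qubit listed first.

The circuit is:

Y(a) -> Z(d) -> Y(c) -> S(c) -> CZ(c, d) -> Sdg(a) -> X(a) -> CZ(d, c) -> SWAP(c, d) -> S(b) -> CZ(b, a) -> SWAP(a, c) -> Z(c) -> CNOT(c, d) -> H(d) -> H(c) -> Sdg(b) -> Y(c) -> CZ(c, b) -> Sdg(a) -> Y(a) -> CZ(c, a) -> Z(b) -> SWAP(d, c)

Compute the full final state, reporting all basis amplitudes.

After the circuit, the state carries amplitude -1/2 on |1000>, -1/2 on |1001>, 1/2 on |1010>, 1/2 on |1011>, and 0 on every other basis state.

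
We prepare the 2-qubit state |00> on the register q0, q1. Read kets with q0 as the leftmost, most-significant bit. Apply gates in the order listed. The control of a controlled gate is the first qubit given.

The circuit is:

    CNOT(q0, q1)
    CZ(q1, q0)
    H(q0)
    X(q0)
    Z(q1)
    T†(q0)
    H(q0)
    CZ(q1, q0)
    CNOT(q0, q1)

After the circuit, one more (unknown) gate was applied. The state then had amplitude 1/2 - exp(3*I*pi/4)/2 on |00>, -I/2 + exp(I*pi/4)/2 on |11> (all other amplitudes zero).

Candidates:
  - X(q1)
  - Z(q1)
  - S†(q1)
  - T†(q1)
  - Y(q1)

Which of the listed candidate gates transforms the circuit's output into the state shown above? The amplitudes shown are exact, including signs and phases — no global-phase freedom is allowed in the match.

The unique candidate consistent with the amplitudes is S†(q1).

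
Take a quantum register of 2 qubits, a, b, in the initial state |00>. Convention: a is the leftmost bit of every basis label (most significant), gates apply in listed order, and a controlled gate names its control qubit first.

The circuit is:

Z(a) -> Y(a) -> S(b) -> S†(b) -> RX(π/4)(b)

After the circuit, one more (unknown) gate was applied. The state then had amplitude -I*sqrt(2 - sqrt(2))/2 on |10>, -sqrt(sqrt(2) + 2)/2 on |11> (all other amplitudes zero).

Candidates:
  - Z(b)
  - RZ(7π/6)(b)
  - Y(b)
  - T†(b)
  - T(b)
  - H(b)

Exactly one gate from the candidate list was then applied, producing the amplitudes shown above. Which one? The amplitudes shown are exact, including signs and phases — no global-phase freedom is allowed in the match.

The applied gate was Y(b). Key observation: gates 3-4 undo each other exactly, leaving only the rest of the circuit to track.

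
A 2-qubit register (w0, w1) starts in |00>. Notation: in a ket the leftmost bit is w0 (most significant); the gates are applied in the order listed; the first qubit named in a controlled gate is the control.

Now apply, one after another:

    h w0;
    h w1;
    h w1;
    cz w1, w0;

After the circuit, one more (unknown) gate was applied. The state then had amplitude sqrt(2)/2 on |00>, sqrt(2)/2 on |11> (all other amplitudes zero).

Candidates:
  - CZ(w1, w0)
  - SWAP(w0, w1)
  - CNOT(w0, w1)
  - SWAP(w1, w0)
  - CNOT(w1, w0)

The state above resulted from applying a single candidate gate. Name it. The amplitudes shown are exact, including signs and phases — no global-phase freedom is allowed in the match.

The unique candidate consistent with the amplitudes is CNOT(w0, w1).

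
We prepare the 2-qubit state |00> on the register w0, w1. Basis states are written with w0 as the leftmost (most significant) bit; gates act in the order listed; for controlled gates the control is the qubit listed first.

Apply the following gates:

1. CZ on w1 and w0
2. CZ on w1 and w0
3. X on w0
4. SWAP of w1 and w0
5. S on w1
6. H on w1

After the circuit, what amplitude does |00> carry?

The final state's coefficient on |00> equals sqrt(2)*I/2.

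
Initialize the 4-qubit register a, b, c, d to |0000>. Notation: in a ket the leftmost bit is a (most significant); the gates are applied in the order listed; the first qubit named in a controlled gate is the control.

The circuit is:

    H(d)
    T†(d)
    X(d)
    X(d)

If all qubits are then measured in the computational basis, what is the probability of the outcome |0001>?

A full measurement returns |0001> with probability 1/2. Key observation: gates 3-4 undo each other exactly, leaving only the rest of the circuit to track.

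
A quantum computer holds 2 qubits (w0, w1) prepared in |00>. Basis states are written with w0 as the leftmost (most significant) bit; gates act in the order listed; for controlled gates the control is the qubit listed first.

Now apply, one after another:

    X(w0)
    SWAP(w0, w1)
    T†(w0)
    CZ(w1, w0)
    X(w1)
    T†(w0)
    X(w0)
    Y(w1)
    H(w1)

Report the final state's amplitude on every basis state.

The resulting statevector has amplitude 0 on |00>, 0 on |01>, sqrt(2)*I/2 on |10>, -sqrt(2)*I/2 on |11>.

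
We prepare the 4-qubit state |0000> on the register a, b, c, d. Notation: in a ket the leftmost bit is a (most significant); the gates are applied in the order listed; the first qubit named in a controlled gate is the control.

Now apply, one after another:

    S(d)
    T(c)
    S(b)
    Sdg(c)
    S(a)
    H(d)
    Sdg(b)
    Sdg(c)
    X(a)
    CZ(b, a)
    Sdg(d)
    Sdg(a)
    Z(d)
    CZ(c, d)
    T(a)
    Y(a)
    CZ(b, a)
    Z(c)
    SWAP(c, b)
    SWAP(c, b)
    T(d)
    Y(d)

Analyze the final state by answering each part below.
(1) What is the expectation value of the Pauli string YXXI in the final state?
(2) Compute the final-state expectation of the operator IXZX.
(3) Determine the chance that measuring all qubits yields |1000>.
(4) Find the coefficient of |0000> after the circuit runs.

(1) In the final state, YXXI has expectation 0. Key observation: steps 19-20 multiply out to the identity, so the circuit reduces to the remaining gates.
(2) In the final state, IXZX has expectation 0.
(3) Outcome |1000> occurs with probability 0.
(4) The final state's coefficient on |0000> equals -sqrt(2)*I/2.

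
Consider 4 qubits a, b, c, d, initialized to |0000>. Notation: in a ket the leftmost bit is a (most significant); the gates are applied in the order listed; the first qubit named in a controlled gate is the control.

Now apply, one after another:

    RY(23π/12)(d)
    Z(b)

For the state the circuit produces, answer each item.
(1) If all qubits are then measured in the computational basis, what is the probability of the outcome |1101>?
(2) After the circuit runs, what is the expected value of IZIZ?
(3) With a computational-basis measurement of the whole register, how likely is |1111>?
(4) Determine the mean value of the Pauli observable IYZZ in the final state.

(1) Outcome |1101> occurs with probability 0.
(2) The observable IZIZ averages to sqrt(2)/4 + sqrt(6)/4.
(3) Outcome |1111> occurs with probability 0.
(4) In the final state, IYZZ has expectation 0.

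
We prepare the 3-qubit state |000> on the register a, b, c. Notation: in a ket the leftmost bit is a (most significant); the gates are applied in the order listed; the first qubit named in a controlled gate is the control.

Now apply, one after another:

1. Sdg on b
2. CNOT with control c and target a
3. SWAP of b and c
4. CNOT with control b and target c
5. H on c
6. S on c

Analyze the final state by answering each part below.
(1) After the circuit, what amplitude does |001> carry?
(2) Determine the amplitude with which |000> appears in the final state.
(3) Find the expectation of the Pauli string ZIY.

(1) |001> carries amplitude sqrt(2)*I/2 in the final state.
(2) The final state's coefficient on |000> equals sqrt(2)/2.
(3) The observable ZIY averages to 1.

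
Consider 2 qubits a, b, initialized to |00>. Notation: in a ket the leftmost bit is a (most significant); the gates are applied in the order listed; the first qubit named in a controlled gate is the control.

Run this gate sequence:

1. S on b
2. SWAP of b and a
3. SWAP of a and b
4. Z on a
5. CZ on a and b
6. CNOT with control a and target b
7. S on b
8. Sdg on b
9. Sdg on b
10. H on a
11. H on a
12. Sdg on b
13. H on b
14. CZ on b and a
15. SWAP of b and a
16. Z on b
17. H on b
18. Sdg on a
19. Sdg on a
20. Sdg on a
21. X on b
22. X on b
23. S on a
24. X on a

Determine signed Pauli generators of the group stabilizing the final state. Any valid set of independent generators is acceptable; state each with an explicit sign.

The final state is stabilized by the group generated by -XI, +IX; other independent generating sets are equally valid. Key observation: the block from step 20 through step 23 cancels to the identity and can be dropped.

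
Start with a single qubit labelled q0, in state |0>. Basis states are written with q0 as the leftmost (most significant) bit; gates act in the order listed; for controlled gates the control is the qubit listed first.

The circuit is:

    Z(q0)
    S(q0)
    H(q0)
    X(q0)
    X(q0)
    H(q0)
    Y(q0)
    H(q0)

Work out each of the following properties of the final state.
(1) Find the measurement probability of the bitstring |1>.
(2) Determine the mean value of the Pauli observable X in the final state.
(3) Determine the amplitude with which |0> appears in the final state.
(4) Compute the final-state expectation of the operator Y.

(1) A full measurement returns |1> with probability 1/2.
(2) The observable X averages to -1.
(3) |0> carries amplitude sqrt(2)*I/2 in the final state.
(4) The expectation value of Y is 0.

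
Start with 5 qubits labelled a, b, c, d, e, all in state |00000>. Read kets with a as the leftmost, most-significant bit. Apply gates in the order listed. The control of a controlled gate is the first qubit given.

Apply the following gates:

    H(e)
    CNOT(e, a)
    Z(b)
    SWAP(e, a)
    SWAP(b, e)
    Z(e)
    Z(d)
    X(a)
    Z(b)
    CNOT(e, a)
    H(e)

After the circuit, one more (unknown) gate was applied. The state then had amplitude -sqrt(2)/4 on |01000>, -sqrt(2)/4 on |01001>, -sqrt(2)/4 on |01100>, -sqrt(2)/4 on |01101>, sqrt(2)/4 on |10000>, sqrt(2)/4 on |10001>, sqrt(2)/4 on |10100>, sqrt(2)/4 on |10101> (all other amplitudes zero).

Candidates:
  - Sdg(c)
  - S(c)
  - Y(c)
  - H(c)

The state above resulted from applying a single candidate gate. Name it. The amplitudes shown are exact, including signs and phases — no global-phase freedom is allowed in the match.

The unique candidate consistent with the amplitudes is H(c).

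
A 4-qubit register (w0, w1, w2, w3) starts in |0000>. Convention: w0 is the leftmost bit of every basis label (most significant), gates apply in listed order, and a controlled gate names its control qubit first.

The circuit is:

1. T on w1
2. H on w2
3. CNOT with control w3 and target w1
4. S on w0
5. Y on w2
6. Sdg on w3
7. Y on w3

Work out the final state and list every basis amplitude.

After the circuit, the state carries amplitude sqrt(2)/2 on |0001>, -sqrt(2)/2 on |0011>, and 0 on every other basis state.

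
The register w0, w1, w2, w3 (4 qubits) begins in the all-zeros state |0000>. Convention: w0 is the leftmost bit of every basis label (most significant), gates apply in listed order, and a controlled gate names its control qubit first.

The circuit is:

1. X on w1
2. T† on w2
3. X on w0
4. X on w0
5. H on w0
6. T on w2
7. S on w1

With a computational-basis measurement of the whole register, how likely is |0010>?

A full measurement returns |0010> with probability 0.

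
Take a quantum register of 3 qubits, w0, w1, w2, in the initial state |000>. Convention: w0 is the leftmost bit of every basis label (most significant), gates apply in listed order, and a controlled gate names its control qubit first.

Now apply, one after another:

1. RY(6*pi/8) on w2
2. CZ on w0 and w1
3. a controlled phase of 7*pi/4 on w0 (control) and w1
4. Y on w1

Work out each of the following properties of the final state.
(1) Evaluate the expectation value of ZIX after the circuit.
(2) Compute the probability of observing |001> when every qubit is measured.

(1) The expectation value of ZIX is sqrt(2)/2.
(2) Outcome |001> occurs with probability 0.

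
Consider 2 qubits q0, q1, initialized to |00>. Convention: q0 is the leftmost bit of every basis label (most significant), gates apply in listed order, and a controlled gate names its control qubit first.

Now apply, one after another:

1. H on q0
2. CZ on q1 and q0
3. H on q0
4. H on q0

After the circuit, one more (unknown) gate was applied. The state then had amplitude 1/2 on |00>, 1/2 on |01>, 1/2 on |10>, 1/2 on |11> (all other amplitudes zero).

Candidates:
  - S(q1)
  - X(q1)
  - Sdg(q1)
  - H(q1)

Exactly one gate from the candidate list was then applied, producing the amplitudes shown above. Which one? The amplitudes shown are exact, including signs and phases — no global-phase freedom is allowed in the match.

The applied gate was H(q1). Key observation: the block from step 3 through step 4 cancels to the identity and can be dropped.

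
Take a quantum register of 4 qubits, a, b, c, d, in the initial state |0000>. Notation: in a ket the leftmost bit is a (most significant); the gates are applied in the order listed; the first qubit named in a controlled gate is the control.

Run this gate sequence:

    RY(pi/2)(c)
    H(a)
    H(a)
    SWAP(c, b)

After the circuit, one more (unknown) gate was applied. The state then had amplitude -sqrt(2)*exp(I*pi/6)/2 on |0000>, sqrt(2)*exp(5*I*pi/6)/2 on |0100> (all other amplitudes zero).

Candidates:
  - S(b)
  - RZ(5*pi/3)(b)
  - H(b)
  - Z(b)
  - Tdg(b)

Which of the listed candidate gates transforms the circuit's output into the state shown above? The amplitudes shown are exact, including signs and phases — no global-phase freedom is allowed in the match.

It was RZ(5*pi/3)(b) that produced the state shown. Key observation: the block from step 2 through step 3 cancels to the identity and can be dropped.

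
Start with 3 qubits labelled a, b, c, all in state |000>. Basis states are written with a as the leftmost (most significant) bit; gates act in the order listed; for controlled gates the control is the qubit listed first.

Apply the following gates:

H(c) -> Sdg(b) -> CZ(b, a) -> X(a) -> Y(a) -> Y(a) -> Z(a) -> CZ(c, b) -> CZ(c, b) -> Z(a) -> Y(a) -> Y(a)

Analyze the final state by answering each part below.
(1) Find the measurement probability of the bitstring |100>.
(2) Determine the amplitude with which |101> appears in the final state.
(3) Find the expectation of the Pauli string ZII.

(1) A full measurement returns |100> with probability 1/2.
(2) |101> carries amplitude sqrt(2)/2 in the final state.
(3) The observable ZII averages to -1.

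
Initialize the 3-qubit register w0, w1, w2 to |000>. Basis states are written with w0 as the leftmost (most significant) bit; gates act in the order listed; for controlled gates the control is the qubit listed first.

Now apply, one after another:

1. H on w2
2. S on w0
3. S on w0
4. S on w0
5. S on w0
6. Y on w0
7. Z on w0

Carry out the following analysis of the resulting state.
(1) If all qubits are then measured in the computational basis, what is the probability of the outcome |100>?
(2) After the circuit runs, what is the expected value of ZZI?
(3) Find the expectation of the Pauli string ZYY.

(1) A full measurement returns |100> with probability 1/2. Key observation: the block from step 2 through step 5 cancels to the identity and can be dropped.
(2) The observable ZZI averages to -1.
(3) The observable ZYY averages to 0.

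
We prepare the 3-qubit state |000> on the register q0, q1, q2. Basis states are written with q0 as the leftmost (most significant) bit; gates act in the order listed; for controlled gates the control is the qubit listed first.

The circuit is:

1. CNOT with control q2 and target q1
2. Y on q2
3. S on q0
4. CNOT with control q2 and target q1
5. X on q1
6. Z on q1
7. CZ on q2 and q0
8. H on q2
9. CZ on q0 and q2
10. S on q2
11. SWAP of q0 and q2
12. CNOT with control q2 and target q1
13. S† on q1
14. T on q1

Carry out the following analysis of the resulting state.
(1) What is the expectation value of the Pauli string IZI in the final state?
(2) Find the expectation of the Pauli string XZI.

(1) The observable IZI averages to 1.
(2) The observable XZI averages to 0.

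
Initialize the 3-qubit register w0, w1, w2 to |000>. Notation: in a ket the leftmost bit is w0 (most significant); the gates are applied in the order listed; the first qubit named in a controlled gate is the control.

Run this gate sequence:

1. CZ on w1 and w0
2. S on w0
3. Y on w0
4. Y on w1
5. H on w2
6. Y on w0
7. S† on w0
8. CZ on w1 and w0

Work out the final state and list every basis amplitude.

The resulting statevector has amplitude sqrt(2)*I/2 on |010>, sqrt(2)*I/2 on |011>, and 0 on every other basis state.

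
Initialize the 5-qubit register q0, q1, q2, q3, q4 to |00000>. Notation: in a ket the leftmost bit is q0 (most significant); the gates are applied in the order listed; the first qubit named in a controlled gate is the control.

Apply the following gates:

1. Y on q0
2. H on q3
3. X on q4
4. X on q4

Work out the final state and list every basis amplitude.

The resulting statevector has amplitude sqrt(2)*I/2 on |10000>, sqrt(2)*I/2 on |10010>, and 0 on every other basis state. Key observation: gates 3-4 undo each other exactly, leaving only the rest of the circuit to track.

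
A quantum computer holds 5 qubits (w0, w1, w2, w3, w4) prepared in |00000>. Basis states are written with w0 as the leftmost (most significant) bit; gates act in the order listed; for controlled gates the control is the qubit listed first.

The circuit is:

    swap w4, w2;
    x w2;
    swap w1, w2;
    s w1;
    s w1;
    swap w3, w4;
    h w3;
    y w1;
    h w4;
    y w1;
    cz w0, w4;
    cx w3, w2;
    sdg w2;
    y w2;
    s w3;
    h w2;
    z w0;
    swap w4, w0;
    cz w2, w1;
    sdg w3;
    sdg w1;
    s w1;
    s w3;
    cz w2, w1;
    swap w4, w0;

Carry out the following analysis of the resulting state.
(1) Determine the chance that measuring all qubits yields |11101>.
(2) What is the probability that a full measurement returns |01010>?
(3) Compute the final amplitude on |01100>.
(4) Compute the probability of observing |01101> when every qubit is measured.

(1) The probability of measuring |11101> is 0.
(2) Outcome |01010> occurs with probability 1/8.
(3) The amplitude on |01100> is sqrt(2)*I/4.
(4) The probability of measuring |01101> is 1/8.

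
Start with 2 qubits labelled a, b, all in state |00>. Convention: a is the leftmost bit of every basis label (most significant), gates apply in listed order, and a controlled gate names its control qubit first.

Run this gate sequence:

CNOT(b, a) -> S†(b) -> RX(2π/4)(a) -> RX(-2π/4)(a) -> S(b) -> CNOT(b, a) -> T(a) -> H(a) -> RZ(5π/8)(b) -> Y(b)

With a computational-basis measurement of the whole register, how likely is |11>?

A full measurement returns |11> with probability 1/2. Key observation: gates 1-6 undo each other exactly, leaving only the rest of the circuit to track.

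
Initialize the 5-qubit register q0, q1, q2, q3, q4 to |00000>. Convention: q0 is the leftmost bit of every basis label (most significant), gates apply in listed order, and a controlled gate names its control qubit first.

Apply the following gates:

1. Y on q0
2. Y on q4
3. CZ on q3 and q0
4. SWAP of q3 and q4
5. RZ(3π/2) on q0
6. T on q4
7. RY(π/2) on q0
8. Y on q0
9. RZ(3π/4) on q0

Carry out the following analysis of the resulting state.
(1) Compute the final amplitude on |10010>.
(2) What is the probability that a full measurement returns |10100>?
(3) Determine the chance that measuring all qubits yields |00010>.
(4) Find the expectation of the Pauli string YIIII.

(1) |10010> carries amplitude -sqrt(2)*exp(5*I*pi/8)/2 in the final state.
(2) The probability of measuring |10100> is 0.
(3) The probability of measuring |00010> is 1/2.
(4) The expectation value of YIIII is sqrt(2)/2.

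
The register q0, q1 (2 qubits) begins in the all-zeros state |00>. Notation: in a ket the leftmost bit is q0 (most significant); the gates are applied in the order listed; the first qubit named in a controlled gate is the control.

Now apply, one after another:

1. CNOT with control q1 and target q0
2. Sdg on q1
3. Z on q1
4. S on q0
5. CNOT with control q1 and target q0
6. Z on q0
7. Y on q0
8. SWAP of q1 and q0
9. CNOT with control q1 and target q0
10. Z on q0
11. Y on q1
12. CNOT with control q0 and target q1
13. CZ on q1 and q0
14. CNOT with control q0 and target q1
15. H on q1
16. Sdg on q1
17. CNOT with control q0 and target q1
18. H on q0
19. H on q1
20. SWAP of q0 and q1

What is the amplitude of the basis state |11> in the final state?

The amplitude on |11> is sqrt(2)*(1 + I)/4.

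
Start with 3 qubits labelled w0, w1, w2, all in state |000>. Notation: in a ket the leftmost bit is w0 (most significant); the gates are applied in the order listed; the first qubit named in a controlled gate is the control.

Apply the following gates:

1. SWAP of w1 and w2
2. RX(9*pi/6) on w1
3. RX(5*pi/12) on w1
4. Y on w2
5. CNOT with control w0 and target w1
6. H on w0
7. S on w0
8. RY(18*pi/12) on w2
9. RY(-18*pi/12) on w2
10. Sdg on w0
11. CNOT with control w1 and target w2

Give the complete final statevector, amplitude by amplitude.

After the circuit, the state carries amplitude 0 on |000>, I*(-sqrt(3*sqrt(2) + 6)/8 - sqrt(sqrt(2) + 2)/8 - sqrt(6 - 3*sqrt(2))/8 + sqrt(2 - sqrt(2))/8) on |001>, -sqrt(3*sqrt(2) + 6)/8 + sqrt(2 - sqrt(2))/8 + sqrt(6 - 3*sqrt(2))/8 + sqrt(sqrt(2) + 2)/8 on |010>, 0 on |011>, 0 on |100>, I*(-sqrt(3*sqrt(2) + 6)/8 - sqrt(sqrt(2) + 2)/8 - sqrt(6 - 3*sqrt(2))/8 + sqrt(2 - sqrt(2))/8) on |101>, -sqrt(3*sqrt(2) + 6)/8 + sqrt(2 - sqrt(2))/8 + sqrt(6 - 3*sqrt(2))/8 + sqrt(sqrt(2) + 2)/8 on |110>, 0 on |111>. Key observation: steps 7-10 multiply out to the identity, so the circuit reduces to the remaining gates.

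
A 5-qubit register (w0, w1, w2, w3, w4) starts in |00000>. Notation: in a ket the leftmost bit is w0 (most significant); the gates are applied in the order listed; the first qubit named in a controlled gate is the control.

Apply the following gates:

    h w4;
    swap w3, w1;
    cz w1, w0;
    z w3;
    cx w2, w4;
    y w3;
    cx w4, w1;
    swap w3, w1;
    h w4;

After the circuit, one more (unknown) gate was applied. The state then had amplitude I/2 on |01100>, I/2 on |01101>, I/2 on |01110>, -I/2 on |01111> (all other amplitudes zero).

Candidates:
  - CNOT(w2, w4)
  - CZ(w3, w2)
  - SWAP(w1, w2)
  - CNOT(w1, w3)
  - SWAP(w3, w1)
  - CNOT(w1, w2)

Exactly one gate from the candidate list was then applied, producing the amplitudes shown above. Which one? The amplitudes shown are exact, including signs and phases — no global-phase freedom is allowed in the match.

The applied gate was CNOT(w1, w2).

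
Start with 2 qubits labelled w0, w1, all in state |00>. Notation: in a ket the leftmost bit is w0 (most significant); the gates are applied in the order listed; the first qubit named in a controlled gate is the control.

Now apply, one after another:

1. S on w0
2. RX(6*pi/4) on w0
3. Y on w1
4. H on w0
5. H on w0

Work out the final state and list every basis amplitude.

The resulting statevector has amplitude 0 on |00>, -sqrt(2)*I/2 on |01>, 0 on |10>, sqrt(2)/2 on |11>. Key observation: the block from step 4 through step 5 cancels to the identity and can be dropped.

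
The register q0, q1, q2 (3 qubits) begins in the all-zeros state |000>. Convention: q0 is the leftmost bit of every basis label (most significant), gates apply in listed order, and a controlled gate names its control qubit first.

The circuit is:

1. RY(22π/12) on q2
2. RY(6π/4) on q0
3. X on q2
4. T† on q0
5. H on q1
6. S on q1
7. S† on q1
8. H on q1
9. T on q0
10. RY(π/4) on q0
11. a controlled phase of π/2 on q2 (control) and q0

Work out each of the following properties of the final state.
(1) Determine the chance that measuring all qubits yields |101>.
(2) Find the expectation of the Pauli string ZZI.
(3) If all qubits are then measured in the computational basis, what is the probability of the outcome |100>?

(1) Outcome |101> occurs with probability -sqrt(2)/8 - sqrt(6)/16 + sqrt(3)/8 + 1/4.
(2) The expectation value of ZZI is sqrt(2)/2.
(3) A full measurement returns |100> with probability -sqrt(3)/8 - sqrt(2)/8 + sqrt(6)/16 + 1/4.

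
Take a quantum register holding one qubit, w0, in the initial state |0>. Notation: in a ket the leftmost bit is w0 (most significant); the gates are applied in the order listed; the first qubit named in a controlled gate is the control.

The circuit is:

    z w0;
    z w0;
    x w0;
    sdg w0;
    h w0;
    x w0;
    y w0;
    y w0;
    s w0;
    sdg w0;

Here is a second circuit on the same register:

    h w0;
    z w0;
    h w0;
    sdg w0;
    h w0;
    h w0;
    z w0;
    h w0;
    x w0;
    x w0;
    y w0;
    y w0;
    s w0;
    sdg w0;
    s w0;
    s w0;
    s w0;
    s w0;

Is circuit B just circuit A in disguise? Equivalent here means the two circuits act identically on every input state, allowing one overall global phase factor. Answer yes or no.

Yes — the two circuits implement the same unitary up to a global phase.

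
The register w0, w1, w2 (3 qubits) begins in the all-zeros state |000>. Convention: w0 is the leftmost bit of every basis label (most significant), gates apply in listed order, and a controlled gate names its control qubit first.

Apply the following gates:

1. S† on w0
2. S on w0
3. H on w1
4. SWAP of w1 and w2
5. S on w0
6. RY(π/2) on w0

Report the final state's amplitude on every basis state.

After the circuit, the state carries amplitude 1/2 on |000>, 1/2 on |001>, 0 on |010>, 0 on |011>, 1/2 on |100>, 1/2 on |101>, 0 on |110>, 0 on |111>.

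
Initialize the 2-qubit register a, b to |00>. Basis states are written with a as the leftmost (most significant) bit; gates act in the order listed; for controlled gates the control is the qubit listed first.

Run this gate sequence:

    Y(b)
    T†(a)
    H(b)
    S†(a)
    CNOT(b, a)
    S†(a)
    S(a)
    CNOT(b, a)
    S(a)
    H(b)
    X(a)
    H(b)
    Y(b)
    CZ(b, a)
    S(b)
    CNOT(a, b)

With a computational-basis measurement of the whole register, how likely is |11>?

Outcome |11> occurs with probability 1/2. Key observation: gates 3-10 undo each other exactly, leaving only the rest of the circuit to track.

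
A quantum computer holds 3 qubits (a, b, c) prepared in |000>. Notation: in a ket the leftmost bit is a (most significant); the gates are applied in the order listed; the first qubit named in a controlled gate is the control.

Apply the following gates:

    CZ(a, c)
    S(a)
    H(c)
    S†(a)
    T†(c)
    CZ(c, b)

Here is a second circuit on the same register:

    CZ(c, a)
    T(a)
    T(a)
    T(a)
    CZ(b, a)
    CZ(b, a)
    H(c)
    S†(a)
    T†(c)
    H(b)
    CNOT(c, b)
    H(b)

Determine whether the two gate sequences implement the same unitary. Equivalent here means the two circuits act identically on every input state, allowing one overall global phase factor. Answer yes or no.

No: there is an input state on which the two circuits produce genuinely different outputs (not merely differing by a phase).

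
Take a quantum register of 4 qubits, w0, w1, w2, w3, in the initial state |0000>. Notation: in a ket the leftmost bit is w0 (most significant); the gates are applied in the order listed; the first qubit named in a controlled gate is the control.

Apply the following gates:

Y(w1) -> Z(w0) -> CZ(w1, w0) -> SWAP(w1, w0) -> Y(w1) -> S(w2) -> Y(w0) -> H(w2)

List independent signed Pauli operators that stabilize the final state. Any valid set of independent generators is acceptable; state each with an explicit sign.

One valid set of independent stabilizer generators is +IIXI, +ZIII, -IZII, +IIIZ (any independent generating set of the same group is equally correct).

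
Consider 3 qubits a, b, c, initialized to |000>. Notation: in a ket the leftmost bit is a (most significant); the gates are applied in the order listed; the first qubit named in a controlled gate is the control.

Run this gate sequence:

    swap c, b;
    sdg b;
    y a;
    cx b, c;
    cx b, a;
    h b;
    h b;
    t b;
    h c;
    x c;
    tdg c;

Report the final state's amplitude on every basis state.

The final amplitudes are sqrt(2)*I/2 on |100>, sqrt(2)*exp(I*pi/4)/2 on |101>, and 0 on every other basis state.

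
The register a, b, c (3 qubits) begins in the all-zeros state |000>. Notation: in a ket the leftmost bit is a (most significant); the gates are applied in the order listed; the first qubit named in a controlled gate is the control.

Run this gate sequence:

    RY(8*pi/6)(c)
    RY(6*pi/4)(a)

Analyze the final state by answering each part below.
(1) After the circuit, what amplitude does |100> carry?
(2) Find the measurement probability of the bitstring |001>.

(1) |100> carries amplitude -sqrt(2)/4 in the final state.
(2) A full measurement returns |001> with probability 3/8.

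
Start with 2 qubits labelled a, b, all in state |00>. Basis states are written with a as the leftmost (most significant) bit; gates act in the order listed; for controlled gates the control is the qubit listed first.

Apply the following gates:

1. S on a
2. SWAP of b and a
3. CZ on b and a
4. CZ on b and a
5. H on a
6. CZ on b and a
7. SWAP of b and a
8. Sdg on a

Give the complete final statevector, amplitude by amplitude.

After the circuit, the state carries amplitude sqrt(2)/2 on |00>, sqrt(2)/2 on |01>, 0 on |10>, 0 on |11>.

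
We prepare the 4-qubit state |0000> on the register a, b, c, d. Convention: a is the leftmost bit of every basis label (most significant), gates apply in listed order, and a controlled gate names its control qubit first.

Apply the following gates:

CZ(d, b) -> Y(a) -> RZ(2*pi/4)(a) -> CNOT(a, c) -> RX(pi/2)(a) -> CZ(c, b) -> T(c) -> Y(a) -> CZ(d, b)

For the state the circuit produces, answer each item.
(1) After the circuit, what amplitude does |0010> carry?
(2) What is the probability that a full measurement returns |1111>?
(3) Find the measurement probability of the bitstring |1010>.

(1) |0010> carries amplitude sqrt(2)*I/2 in the final state.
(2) A full measurement returns |1111> with probability 0.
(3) The probability of measuring |1010> is 1/2.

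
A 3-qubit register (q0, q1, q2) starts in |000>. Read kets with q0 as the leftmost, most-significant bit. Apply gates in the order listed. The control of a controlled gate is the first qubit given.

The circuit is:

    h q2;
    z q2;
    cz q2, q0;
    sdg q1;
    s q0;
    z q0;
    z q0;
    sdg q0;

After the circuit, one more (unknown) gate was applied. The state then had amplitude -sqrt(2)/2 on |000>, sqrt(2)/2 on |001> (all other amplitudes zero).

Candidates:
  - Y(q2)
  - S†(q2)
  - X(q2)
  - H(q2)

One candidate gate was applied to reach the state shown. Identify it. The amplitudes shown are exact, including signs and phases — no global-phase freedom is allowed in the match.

The unique candidate consistent with the amplitudes is X(q2).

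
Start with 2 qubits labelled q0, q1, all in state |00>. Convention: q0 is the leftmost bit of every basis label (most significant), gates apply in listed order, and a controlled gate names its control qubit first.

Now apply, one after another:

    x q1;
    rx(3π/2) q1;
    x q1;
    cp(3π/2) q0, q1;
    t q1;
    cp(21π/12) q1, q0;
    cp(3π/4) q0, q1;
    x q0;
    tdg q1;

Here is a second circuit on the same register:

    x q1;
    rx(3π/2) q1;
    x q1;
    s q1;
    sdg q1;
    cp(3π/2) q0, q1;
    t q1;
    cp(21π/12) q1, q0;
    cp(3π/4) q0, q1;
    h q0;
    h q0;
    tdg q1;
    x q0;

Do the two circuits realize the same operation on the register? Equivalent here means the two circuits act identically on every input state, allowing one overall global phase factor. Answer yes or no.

Yes, they are equivalent — the unitaries differ by at most a global phase.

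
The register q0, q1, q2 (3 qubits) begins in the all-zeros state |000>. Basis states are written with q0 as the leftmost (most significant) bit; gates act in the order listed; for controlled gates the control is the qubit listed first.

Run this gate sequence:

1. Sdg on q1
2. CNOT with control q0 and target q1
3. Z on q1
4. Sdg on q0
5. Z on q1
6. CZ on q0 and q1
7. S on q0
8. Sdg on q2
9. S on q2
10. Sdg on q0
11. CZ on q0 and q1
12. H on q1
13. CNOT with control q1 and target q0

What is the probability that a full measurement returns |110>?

The probability of measuring |110> is 1/2. Key observation: gates 6-11 undo each other exactly, leaving only the rest of the circuit to track.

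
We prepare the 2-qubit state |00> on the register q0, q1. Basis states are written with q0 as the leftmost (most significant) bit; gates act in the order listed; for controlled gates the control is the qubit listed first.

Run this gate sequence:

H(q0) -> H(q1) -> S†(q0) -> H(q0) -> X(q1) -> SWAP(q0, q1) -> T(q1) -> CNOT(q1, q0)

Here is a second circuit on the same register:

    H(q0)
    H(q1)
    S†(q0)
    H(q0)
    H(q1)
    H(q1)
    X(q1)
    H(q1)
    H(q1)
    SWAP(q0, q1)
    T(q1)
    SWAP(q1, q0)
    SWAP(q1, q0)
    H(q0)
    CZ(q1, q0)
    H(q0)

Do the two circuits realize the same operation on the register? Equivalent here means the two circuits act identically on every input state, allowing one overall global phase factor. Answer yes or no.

Yes — the two circuits implement the same unitary up to a global phase.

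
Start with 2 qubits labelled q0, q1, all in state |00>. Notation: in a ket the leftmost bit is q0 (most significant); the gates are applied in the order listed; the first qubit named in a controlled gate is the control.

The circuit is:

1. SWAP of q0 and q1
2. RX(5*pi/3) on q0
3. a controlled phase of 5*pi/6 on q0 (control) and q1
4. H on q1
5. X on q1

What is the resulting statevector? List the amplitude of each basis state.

The final amplitudes are -sqrt(6)/4 on |00>, -sqrt(6)/4 on |01>, -sqrt(2)*I/4 on |10>, -sqrt(2)*I/4 on |11>.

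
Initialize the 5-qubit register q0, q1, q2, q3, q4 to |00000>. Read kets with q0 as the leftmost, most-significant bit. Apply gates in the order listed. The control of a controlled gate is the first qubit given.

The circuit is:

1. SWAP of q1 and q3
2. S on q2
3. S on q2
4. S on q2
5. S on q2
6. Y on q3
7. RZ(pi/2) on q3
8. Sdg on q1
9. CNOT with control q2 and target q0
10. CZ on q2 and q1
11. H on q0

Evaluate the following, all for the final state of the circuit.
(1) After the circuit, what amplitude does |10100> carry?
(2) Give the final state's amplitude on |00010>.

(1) The final state's coefficient on |10100> equals 0. Key observation: the block from step 2 through step 5 cancels to the identity and can be dropped.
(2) The amplitude on |00010> is sqrt(2)*exp(3*I*pi/4)/2.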